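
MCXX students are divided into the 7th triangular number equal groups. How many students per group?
Convert MCXX (Roman numeral) → 1000 + 100 + 10 + 10 = 1120 (decimal)
Convert the 7th triangular number (triangular index) → 7×8/2 = 28 (decimal)
Compute 1120 ÷ 28 = 40
40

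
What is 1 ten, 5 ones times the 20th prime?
Convert 1 ten, 5 ones (place-value notation) → 1×10 + 5 = 15 (decimal)
Convert the 20th prime (prime index) → 71 (decimal)
Compute 15 × 71 = 1065
1065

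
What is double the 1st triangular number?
The 1st triangular number = 1×2/2 = 1
Compute 1 × 2 = 2
2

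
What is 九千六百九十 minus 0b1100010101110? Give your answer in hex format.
Convert 九千六百九十 (Chinese numeral) → 9×1000 + 6×100 + 9×10 = 9690 (decimal)
Convert 0b1100010101110 (binary) → 4096 + 2048 + 128 + 32 + 8 + 4 + 2 = 6318 (decimal)
Compute 9690 - 6318 = 3372
Convert 3372 (decimal) → 3372 = 13×256 + 2×16 + 12 → 0xD2C (hexadecimal)
0xD2C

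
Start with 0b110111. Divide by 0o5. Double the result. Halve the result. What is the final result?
Convert 0b110111 (binary) → 32 + 16 + 4 + 2 + 1 = 55 (decimal)
Start: 55
Convert 0o5 (octal) → 5 (decimal)
55 ÷ 5 = 11
11 × 2 = 22
22 ÷ 2 = 11
11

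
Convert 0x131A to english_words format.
Convert 0x131A (hexadecimal) → 1×4096 + 3×256 + 1×16 + 10 = 4890 (decimal)
Convert 4890 (decimal) → 4890 = 4×1000 + 8×100 + 90 → four thousand eight hundred ninety (English words)
four thousand eight hundred ninety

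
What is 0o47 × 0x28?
Convert 0o47 (octal) → 4×8 + 7 = 39 (decimal)
Convert 0x28 (hexadecimal) → 2×16 + 8 = 40 (decimal)
Compute 39 × 40 = 1560
1560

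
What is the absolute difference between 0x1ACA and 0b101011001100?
Convert 0x1ACA (hexadecimal) → 1×4096 + 10×256 + 12×16 + 10 = 6858 (decimal)
Convert 0b101011001100 (binary) → 2048 + 512 + 128 + 64 + 8 + 4 = 2764 (decimal)
Compute |6858 - 2764| = 4094
4094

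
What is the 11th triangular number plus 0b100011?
The 11th triangular number = 11×12/2 = 66
Convert 0b100011 (binary) → 32 + 2 + 1 = 35 (decimal)
Compute 66 + 35 = 101
101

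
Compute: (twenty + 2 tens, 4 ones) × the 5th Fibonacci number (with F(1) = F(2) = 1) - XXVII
Convert twenty (English words) → 20 (decimal)
Convert 2 tens, 4 ones (place-value notation) → 2×10 + 4 = 24 (decimal)
Convert the 5th Fibonacci number (with F(1) = F(2) = 1) (Fibonacci index) → 1, 1, 2, 3, 5 → 5 (decimal)
Convert XXVII (Roman numeral) → 10 + 10 + 5 + 1 + 1 = 27 (decimal)
Expression in decimal: (20 + 24) × 5 - 27
Parentheses first: 20 + 24 = 44
Multiply: 44 × 5 = 220
Subtract: 220 - 27 = 193
193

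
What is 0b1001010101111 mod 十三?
Convert 0b1001010101111 (binary) → 4096 + 512 + 128 + 32 + 8 + 4 + 2 + 1 = 4783 (decimal)
Convert 十三 (Chinese numeral) → 1×10 + 3 = 13 (decimal)
Compute 4783 mod 13 = 12
12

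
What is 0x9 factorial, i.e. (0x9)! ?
Convert 0x9 (hexadecimal) → 9 (decimal)
Compute 9! = 362880
362880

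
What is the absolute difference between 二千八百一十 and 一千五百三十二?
Convert 二千八百一十 (Chinese numeral) → 2×1000 + 8×100 + 1×10 = 2810 (decimal)
Convert 一千五百三十二 (Chinese numeral) → 1×1000 + 5×100 + 3×10 + 2 = 1532 (decimal)
Compute |2810 - 1532| = 1278
1278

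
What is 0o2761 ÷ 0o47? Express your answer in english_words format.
Convert 0o2761 (octal) → 2×512 + 7×64 + 6×8 + 1 = 1521 (decimal)
Convert 0o47 (octal) → 4×8 + 7 = 39 (decimal)
Compute 1521 ÷ 39 = 39
Convert 39 (decimal) → thirty-nine (English words)
thirty-nine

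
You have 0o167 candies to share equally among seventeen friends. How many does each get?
Convert 0o167 (octal) → 1×64 + 6×8 + 7 = 119 (decimal)
Convert seventeen (English words) → 17 (decimal)
Compute 119 ÷ 17 = 7
7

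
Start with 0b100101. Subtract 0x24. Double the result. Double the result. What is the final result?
Convert 0b100101 (binary) → 32 + 4 + 1 = 37 (decimal)
Start: 37
Convert 0x24 (hexadecimal) → 2×16 + 4 = 36 (decimal)
37 - 36 = 1
1 × 2 = 2
2 × 2 = 4
4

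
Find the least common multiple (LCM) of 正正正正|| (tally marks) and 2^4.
Convert 正正正正|| (tally marks) → 5 + 5 + 5 + 5 + 2 = 22 (decimal)
Convert 2^4 (power) → 16 (decimal)
Compute lcm(22, 16) = 176
176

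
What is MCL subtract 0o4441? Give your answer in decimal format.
Convert MCL (Roman numeral) → 1000 + 100 + 50 = 1150 (decimal)
Convert 0o4441 (octal) → 4×512 + 4×64 + 4×8 + 1 = 2337 (decimal)
Compute 1150 - 2337 = -1187
-1187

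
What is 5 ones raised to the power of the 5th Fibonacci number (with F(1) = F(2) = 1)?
Convert 5 ones (place-value notation) → 5 (decimal)
Convert the 5th Fibonacci number (with F(1) = F(2) = 1) (Fibonacci index) → 1, 1, 2, 3, 5 → 5 (decimal)
Compute 5 ^ 5 = 3125
3125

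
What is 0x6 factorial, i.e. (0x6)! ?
Convert 0x6 (hexadecimal) → 6 (decimal)
Compute 6! = 720
720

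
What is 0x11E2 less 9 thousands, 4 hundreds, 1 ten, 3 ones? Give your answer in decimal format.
Convert 0x11E2 (hexadecimal) → 1×4096 + 1×256 + 14×16 + 2 = 4578 (decimal)
Convert 9 thousands, 4 hundreds, 1 ten, 3 ones (place-value notation) → 9×1000 + 4×100 + 1×10 + 3 = 9413 (decimal)
Compute 4578 - 9413 = -4835
-4835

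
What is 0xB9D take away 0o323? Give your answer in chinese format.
Convert 0xB9D (hexadecimal) → 11×256 + 9×16 + 13 = 2973 (decimal)
Convert 0o323 (octal) → 3×64 + 2×8 + 3 = 211 (decimal)
Compute 2973 - 211 = 2762
Convert 2762 (decimal) → 2762 = 2×1000 + 7×100 + 6×10 + 2 → 二千七百六十二 (Chinese numeral)
二千七百六十二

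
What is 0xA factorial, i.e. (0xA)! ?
Convert 0xA (hexadecimal) → 10 (decimal)
Compute 10! = 3628800
3628800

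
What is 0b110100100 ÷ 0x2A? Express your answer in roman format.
Convert 0b110100100 (binary) → 256 + 128 + 32 + 4 = 420 (decimal)
Convert 0x2A (hexadecimal) → 2×16 + 10 = 42 (decimal)
Compute 420 ÷ 42 = 10
Convert 10 (decimal) → X (Roman numeral)
X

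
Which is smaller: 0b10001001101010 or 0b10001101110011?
Convert 0b10001001101010 (binary) → 8192 + 512 + 64 + 32 + 8 + 2 = 8810 (decimal)
Convert 0b10001101110011 (binary) → 8192 + 512 + 256 + 64 + 32 + 16 + 2 + 1 = 9075 (decimal)
Compare 8810 vs 9075: smaller = 8810
8810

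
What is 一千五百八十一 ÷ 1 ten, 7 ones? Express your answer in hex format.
Convert 一千五百八十一 (Chinese numeral) → 1×1000 + 5×100 + 8×10 + 1 = 1581 (decimal)
Convert 1 ten, 7 ones (place-value notation) → 1×10 + 7 = 17 (decimal)
Compute 1581 ÷ 17 = 93
Convert 93 (decimal) → 93 = 5×16 + 13 → 0x5D (hexadecimal)
0x5D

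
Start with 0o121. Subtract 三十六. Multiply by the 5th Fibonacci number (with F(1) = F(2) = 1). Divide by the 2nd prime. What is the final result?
Convert 0o121 (octal) → 1×64 + 2×8 + 1 = 81 (decimal)
Start: 81
Convert 三十六 (Chinese numeral) → 3×10 + 6 = 36 (decimal)
81 - 36 = 45
Convert the 5th Fibonacci number (with F(1) = F(2) = 1) (Fibonacci index) → 1, 1, 2, 3, 5 → 5 (decimal)
45 × 5 = 225
Convert the 2nd prime (prime index) → 3 (decimal)
225 ÷ 3 = 75
75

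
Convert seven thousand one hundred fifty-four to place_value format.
Convert seven thousand one hundred fifty-four (English words) → 7×1000 + 1×100 + 54 = 7154 (decimal)
Convert 7154 (decimal) → 7154 = 7×1000 + 1×100 + 5×10 + 4 → 7 thousands, 1 hundred, 5 tens, 4 ones (place-value notation)
7 thousands, 1 hundred, 5 tens, 4 ones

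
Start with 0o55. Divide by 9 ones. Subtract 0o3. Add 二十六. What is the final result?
Convert 0o55 (octal) → 5×8 + 5 = 45 (decimal)
Start: 45
Convert 9 ones (place-value notation) → 9 (decimal)
45 ÷ 9 = 5
Convert 0o3 (octal) → 3 (decimal)
5 - 3 = 2
Convert 二十六 (Chinese numeral) → 2×10 + 6 = 26 (decimal)
2 + 26 = 28
28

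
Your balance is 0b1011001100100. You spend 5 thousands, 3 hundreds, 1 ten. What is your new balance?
Convert 0b1011001100100 (binary) → 4096 + 1024 + 512 + 64 + 32 + 4 = 5732 (decimal)
Convert 5 thousands, 3 hundreds, 1 ten (place-value notation) → 5×1000 + 3×100 + 1×10 = 5310 (decimal)
Compute 5732 - 5310 = 422
422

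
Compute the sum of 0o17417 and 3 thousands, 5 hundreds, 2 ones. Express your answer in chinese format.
Convert 0o17417 (octal) → 1×4096 + 7×512 + 4×64 + 1×8 + 7 = 7951 (decimal)
Convert 3 thousands, 5 hundreds, 2 ones (place-value notation) → 3×1000 + 5×100 + 2 = 3502 (decimal)
Compute 7951 + 3502 = 11453
Convert 11453 (decimal) → 11453 = 1×10000 + 1×1000 + 4×100 + 5×10 + 3 → 一万一千四百五十三 (Chinese numeral)
一万一千四百五十三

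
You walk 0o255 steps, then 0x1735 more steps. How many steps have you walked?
Convert 0o255 (octal) → 2×64 + 5×8 + 5 = 173 (decimal)
Convert 0x1735 (hexadecimal) → 1×4096 + 7×256 + 3×16 + 5 = 5941 (decimal)
Compute 173 + 5941 = 6114
6114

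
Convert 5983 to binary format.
Convert 5983 (decimal) → 5983 = 4096 + 1024 + 512 + 256 + 64 + 16 + 8 + 4 + 2 + 1 → 0b1011101011111 (binary)
0b1011101011111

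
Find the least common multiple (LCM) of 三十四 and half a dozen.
Convert 三十四 (Chinese numeral) → 3×10 + 4 = 34 (decimal)
Convert half a dozen (colloquial) → 6 (decimal)
Compute lcm(34, 6) = 102
102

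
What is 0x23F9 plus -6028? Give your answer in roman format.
Convert 0x23F9 (hexadecimal) → 2×4096 + 3×256 + 15×16 + 9 = 9209 (decimal)
Compute 9209 + -6028 = 3181
Convert 3181 (decimal) → 3181 = 1000 + 1000 + 1000 + 100 + 50 + 10 + 10 + 10 + 1 → MMMCLXXXI (Roman numeral)
MMMCLXXXI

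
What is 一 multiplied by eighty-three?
Convert 一 (Chinese numeral) → 1 (decimal)
Convert eighty-three (English words) → 83 (decimal)
Compute 1 × 83 = 83
83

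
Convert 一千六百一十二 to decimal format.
Convert 一千六百一十二 (Chinese numeral) → 1×1000 + 6×100 + 1×10 + 2 = 1612 (decimal)
1612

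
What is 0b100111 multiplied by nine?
Convert 0b100111 (binary) → 32 + 4 + 2 + 1 = 39 (decimal)
Convert nine (English words) → 9 (decimal)
Compute 39 × 9 = 351
351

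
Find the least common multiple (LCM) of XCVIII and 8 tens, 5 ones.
Convert XCVIII (Roman numeral) → 90 + 5 + 1 + 1 + 1 = 98 (decimal)
Convert 8 tens, 5 ones (place-value notation) → 8×10 + 5 = 85 (decimal)
Compute lcm(98, 85) = 8330
8330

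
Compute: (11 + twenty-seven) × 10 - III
Convert twenty-seven (English words) → 27 (decimal)
Convert III (Roman numeral) → 1 + 1 + 1 = 3 (decimal)
Expression in decimal: (11 + 27) × 10 - 3
Parentheses first: 11 + 27 = 38
Multiply: 38 × 10 = 380
Subtract: 380 - 3 = 377
377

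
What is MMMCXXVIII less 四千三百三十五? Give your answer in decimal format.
Convert MMMCXXVIII (Roman numeral) → 1000 + 1000 + 1000 + 100 + 10 + 10 + 5 + 1 + 1 + 1 = 3128 (decimal)
Convert 四千三百三十五 (Chinese numeral) → 4×1000 + 3×100 + 3×10 + 5 = 4335 (decimal)
Compute 3128 - 4335 = -1207
-1207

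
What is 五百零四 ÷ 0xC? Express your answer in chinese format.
Convert 五百零四 (Chinese numeral) → 5×100 + 4 = 504 (decimal)
Convert 0xC (hexadecimal) → 12 (decimal)
Compute 504 ÷ 12 = 42
Convert 42 (decimal) → 42 = 4×10 + 2 → 四十二 (Chinese numeral)
四十二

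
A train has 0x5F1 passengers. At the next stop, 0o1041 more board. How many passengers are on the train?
Convert 0x5F1 (hexadecimal) → 5×256 + 15×16 + 1 = 1521 (decimal)
Convert 0o1041 (octal) → 1×512 + 4×8 + 1 = 545 (decimal)
Compute 1521 + 545 = 2066
2066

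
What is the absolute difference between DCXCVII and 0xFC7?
Convert DCXCVII (Roman numeral) → 500 + 100 + 90 + 5 + 1 + 1 = 697 (decimal)
Convert 0xFC7 (hexadecimal) → 15×256 + 12×16 + 7 = 4039 (decimal)
Compute |697 - 4039| = 3342
3342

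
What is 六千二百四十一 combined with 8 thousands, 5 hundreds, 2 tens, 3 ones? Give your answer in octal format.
Convert 六千二百四十一 (Chinese numeral) → 6×1000 + 2×100 + 4×10 + 1 = 6241 (decimal)
Convert 8 thousands, 5 hundreds, 2 tens, 3 ones (place-value notation) → 8×1000 + 5×100 + 2×10 + 3 = 8523 (decimal)
Compute 6241 + 8523 = 14764
Convert 14764 (decimal) → 14764 = 3×4096 + 4×512 + 6×64 + 5×8 + 4 → 0o34654 (octal)
0o34654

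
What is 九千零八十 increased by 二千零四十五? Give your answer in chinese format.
Convert 九千零八十 (Chinese numeral) → 9×1000 + 8×10 = 9080 (decimal)
Convert 二千零四十五 (Chinese numeral) → 2×1000 + 4×10 + 5 = 2045 (decimal)
Compute 9080 + 2045 = 11125
Convert 11125 (decimal) → 11125 = 1×10000 + 1×1000 + 1×100 + 2×10 + 5 → 一万一千一百二十五 (Chinese numeral)
一万一千一百二十五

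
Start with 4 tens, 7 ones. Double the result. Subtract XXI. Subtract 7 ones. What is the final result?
Convert 4 tens, 7 ones (place-value notation) → 4×10 + 7 = 47 (decimal)
Start: 47
47 × 2 = 94
Convert XXI (Roman numeral) → 10 + 10 + 1 = 21 (decimal)
94 - 21 = 73
Convert 7 ones (place-value notation) → 7 (decimal)
73 - 7 = 66
66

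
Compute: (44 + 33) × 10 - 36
Parentheses first: 44 + 33 = 77
Multiply: 77 × 10 = 770
Subtract: 770 - 36 = 734
734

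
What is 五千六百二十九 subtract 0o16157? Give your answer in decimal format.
Convert 五千六百二十九 (Chinese numeral) → 5×1000 + 6×100 + 2×10 + 9 = 5629 (decimal)
Convert 0o16157 (octal) → 1×4096 + 6×512 + 1×64 + 5×8 + 7 = 7279 (decimal)
Compute 5629 - 7279 = -1650
-1650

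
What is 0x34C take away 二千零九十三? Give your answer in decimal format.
Convert 0x34C (hexadecimal) → 3×256 + 4×16 + 12 = 844 (decimal)
Convert 二千零九十三 (Chinese numeral) → 2×1000 + 9×10 + 3 = 2093 (decimal)
Compute 844 - 2093 = -1249
-1249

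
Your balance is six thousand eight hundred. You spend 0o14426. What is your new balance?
Convert six thousand eight hundred (English words) → 6×1000 + 8×100 = 6800 (decimal)
Convert 0o14426 (octal) → 1×4096 + 4×512 + 4×64 + 2×8 + 6 = 6422 (decimal)
Compute 6800 - 6422 = 378
378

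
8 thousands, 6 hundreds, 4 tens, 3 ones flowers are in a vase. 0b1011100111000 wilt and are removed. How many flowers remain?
Convert 8 thousands, 6 hundreds, 4 tens, 3 ones (place-value notation) → 8×1000 + 6×100 + 4×10 + 3 = 8643 (decimal)
Convert 0b1011100111000 (binary) → 4096 + 1024 + 512 + 256 + 32 + 16 + 8 = 5944 (decimal)
Compute 8643 - 5944 = 2699
2699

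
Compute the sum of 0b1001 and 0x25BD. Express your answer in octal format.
Convert 0b1001 (binary) → 8 + 1 = 9 (decimal)
Convert 0x25BD (hexadecimal) → 2×4096 + 5×256 + 11×16 + 13 = 9661 (decimal)
Compute 9 + 9661 = 9670
Convert 9670 (decimal) → 9670 = 2×4096 + 2×512 + 7×64 + 6 → 0o22706 (octal)
0o22706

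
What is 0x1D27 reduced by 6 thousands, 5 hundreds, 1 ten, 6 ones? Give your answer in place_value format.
Convert 0x1D27 (hexadecimal) → 1×4096 + 13×256 + 2×16 + 7 = 7463 (decimal)
Convert 6 thousands, 5 hundreds, 1 ten, 6 ones (place-value notation) → 6×1000 + 5×100 + 1×10 + 6 = 6516 (decimal)
Compute 7463 - 6516 = 947
Convert 947 (decimal) → 947 = 9×100 + 4×10 + 7 → 9 hundreds, 4 tens, 7 ones (place-value notation)
9 hundreds, 4 tens, 7 ones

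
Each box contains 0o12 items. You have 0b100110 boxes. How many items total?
Convert 0o12 (octal) → 1×8 + 2 = 10 (decimal)
Convert 0b100110 (binary) → 32 + 4 + 2 = 38 (decimal)
Compute 10 × 38 = 380
380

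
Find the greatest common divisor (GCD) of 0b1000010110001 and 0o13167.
Convert 0b1000010110001 (binary) → 4096 + 128 + 32 + 16 + 1 = 4273 (decimal)
Convert 0o13167 (octal) → 1×4096 + 3×512 + 1×64 + 6×8 + 7 = 5751 (decimal)
Compute gcd(4273, 5751) = 1
1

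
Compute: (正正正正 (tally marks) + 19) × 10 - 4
Convert 正正正正 (tally marks) → 5 + 5 + 5 + 5 = 20 (decimal)
Expression in decimal: (20 + 19) × 10 - 4
Parentheses first: 20 + 19 = 39
Multiply: 39 × 10 = 390
Subtract: 390 - 4 = 386
386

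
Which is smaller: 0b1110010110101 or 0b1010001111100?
Convert 0b1110010110101 (binary) → 4096 + 2048 + 1024 + 128 + 32 + 16 + 4 + 1 = 7349 (decimal)
Convert 0b1010001111100 (binary) → 4096 + 1024 + 64 + 32 + 16 + 8 + 4 = 5244 (decimal)
Compare 7349 vs 5244: smaller = 5244
5244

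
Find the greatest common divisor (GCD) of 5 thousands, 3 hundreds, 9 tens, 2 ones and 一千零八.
Convert 5 thousands, 3 hundreds, 9 tens, 2 ones (place-value notation) → 5×1000 + 3×100 + 9×10 + 2 = 5392 (decimal)
Convert 一千零八 (Chinese numeral) → 1×1000 + 8 = 1008 (decimal)
Compute gcd(5392, 1008) = 16
16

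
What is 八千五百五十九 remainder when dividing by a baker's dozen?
Convert 八千五百五十九 (Chinese numeral) → 8×1000 + 5×100 + 5×10 + 9 = 8559 (decimal)
Convert a baker's dozen (colloquial) → 13 (decimal)
Compute 8559 mod 13 = 5
5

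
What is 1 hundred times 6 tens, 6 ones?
Convert 1 hundred (place-value notation) → 1×100 = 100 (decimal)
Convert 6 tens, 6 ones (place-value notation) → 6×10 + 6 = 66 (decimal)
Compute 100 × 66 = 6600
6600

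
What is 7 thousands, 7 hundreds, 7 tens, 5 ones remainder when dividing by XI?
Convert 7 thousands, 7 hundreds, 7 tens, 5 ones (place-value notation) → 7×1000 + 7×100 + 7×10 + 5 = 7775 (decimal)
Convert XI (Roman numeral) → 10 + 1 = 11 (decimal)
Compute 7775 mod 11 = 9
9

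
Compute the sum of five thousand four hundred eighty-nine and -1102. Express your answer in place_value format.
Convert five thousand four hundred eighty-nine (English words) → 5×1000 + 4×100 + 89 = 5489 (decimal)
Compute 5489 + -1102 = 4387
Convert 4387 (decimal) → 4387 = 4×1000 + 3×100 + 8×10 + 7 → 4 thousands, 3 hundreds, 8 tens, 7 ones (place-value notation)
4 thousands, 3 hundreds, 8 tens, 7 ones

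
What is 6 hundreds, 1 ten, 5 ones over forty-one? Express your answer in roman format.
Convert 6 hundreds, 1 ten, 5 ones (place-value notation) → 6×100 + 1×10 + 5 = 615 (decimal)
Convert forty-one (English words) → 41 (decimal)
Compute 615 ÷ 41 = 15
Convert 15 (decimal) → 15 = 10 + 5 → XV (Roman numeral)
XV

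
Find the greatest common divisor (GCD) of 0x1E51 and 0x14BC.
Convert 0x1E51 (hexadecimal) → 1×4096 + 14×256 + 5×16 + 1 = 7761 (decimal)
Convert 0x14BC (hexadecimal) → 1×4096 + 4×256 + 11×16 + 12 = 5308 (decimal)
Compute gcd(7761, 5308) = 1
1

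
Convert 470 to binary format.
Convert 470 (decimal) → 470 = 256 + 128 + 64 + 16 + 4 + 2 → 0b111010110 (binary)
0b111010110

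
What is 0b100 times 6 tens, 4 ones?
Convert 0b100 (binary) → 4 (decimal)
Convert 6 tens, 4 ones (place-value notation) → 6×10 + 4 = 64 (decimal)
Compute 4 × 64 = 256
256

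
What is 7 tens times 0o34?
Convert 7 tens (place-value notation) → 7×10 = 70 (decimal)
Convert 0o34 (octal) → 3×8 + 4 = 28 (decimal)
Compute 70 × 28 = 1960
1960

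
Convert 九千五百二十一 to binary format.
Convert 九千五百二十一 (Chinese numeral) → 9×1000 + 5×100 + 2×10 + 1 = 9521 (decimal)
Convert 9521 (decimal) → 9521 = 8192 + 1024 + 256 + 32 + 16 + 1 → 0b10010100110001 (binary)
0b10010100110001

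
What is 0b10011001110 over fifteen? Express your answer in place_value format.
Convert 0b10011001110 (binary) → 1024 + 128 + 64 + 8 + 4 + 2 = 1230 (decimal)
Convert fifteen (English words) → 15 (decimal)
Compute 1230 ÷ 15 = 82
Convert 82 (decimal) → 82 = 8×10 + 2 → 8 tens, 2 ones (place-value notation)
8 tens, 2 ones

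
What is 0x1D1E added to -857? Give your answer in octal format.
Convert 0x1D1E (hexadecimal) → 1×4096 + 13×256 + 1×16 + 14 = 7454 (decimal)
Compute 7454 + -857 = 6597
Convert 6597 (decimal) → 6597 = 1×4096 + 4×512 + 7×64 + 5 → 0o14705 (octal)
0o14705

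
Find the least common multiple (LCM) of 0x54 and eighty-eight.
Convert 0x54 (hexadecimal) → 5×16 + 4 = 84 (decimal)
Convert eighty-eight (English words) → 88 (decimal)
Compute lcm(84, 88) = 1848
1848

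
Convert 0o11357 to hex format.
Convert 0o11357 (octal) → 1×4096 + 1×512 + 3×64 + 5×8 + 7 = 4847 (decimal)
Convert 4847 (decimal) → 4847 = 1×4096 + 2×256 + 14×16 + 15 → 0x12EF (hexadecimal)
0x12EF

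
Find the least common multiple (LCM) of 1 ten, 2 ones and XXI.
Convert 1 ten, 2 ones (place-value notation) → 1×10 + 2 = 12 (decimal)
Convert XXI (Roman numeral) → 10 + 10 + 1 = 21 (decimal)
Compute lcm(12, 21) = 84
84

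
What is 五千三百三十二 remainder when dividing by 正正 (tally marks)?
Convert 五千三百三十二 (Chinese numeral) → 5×1000 + 3×100 + 3×10 + 2 = 5332 (decimal)
Convert 正正 (tally marks) → 5 + 5 = 10 (decimal)
Compute 5332 mod 10 = 2
2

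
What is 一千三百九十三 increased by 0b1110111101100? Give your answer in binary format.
Convert 一千三百九十三 (Chinese numeral) → 1×1000 + 3×100 + 9×10 + 3 = 1393 (decimal)
Convert 0b1110111101100 (binary) → 4096 + 2048 + 1024 + 256 + 128 + 64 + 32 + 8 + 4 = 7660 (decimal)
Compute 1393 + 7660 = 9053
Convert 9053 (decimal) → 9053 = 8192 + 512 + 256 + 64 + 16 + 8 + 4 + 1 → 0b10001101011101 (binary)
0b10001101011101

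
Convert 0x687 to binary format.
Convert 0x687 (hexadecimal) → 6×256 + 8×16 + 7 = 1671 (decimal)
Convert 1671 (decimal) → 1671 = 1024 + 512 + 128 + 4 + 2 + 1 → 0b11010000111 (binary)
0b11010000111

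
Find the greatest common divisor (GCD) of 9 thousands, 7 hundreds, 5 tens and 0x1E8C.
Convert 9 thousands, 7 hundreds, 5 tens (place-value notation) → 9×1000 + 7×100 + 5×10 = 9750 (decimal)
Convert 0x1E8C (hexadecimal) → 1×4096 + 14×256 + 8×16 + 12 = 7820 (decimal)
Compute gcd(9750, 7820) = 10
10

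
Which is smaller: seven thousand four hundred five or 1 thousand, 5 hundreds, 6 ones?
Convert seven thousand four hundred five (English words) → 7×1000 + 4×100 + 5 = 7405 (decimal)
Convert 1 thousand, 5 hundreds, 6 ones (place-value notation) → 1×1000 + 5×100 + 6 = 1506 (decimal)
Compare 7405 vs 1506: smaller = 1506
1506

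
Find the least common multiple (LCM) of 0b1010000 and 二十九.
Convert 0b1010000 (binary) → 64 + 16 = 80 (decimal)
Convert 二十九 (Chinese numeral) → 2×10 + 9 = 29 (decimal)
Compute lcm(80, 29) = 2320
2320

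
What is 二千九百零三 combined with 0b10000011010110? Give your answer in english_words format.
Convert 二千九百零三 (Chinese numeral) → 2×1000 + 9×100 + 3 = 2903 (decimal)
Convert 0b10000011010110 (binary) → 8192 + 128 + 64 + 16 + 4 + 2 = 8406 (decimal)
Compute 2903 + 8406 = 11309
Convert 11309 (decimal) → 11309 = 11×1000 + 3×100 + 9 → eleven thousand three hundred nine (English words)
eleven thousand three hundred nine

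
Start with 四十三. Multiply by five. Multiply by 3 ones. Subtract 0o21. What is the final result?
Convert 四十三 (Chinese numeral) → 4×10 + 3 = 43 (decimal)
Start: 43
Convert five (English words) → 5 (decimal)
43 × 5 = 215
Convert 3 ones (place-value notation) → 3 (decimal)
215 × 3 = 645
Convert 0o21 (octal) → 2×8 + 1 = 17 (decimal)
645 - 17 = 628
628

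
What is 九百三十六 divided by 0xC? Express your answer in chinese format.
Convert 九百三十六 (Chinese numeral) → 9×100 + 3×10 + 6 = 936 (decimal)
Convert 0xC (hexadecimal) → 12 (decimal)
Compute 936 ÷ 12 = 78
Convert 78 (decimal) → 78 = 7×10 + 8 → 七十八 (Chinese numeral)
七十八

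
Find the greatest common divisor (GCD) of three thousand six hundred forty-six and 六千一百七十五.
Convert three thousand six hundred forty-six (English words) → 3×1000 + 6×100 + 46 = 3646 (decimal)
Convert 六千一百七十五 (Chinese numeral) → 6×1000 + 1×100 + 7×10 + 5 = 6175 (decimal)
Compute gcd(3646, 6175) = 1
1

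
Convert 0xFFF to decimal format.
Convert 0xFFF (hexadecimal) → 15×256 + 15×16 + 15 = 4095 (decimal)
4095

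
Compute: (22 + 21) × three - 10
Convert three (English words) → 3 (decimal)
Expression in decimal: (22 + 21) × 3 - 10
Parentheses first: 22 + 21 = 43
Multiply: 43 × 3 = 129
Subtract: 129 - 10 = 119
119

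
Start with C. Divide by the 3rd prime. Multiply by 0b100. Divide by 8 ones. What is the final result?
Convert C (Roman numeral) → 100 (decimal)
Start: 100
Convert the 3rd prime (prime index) → 5 (decimal)
100 ÷ 5 = 20
Convert 0b100 (binary) → 4 (decimal)
20 × 4 = 80
Convert 8 ones (place-value notation) → 8 (decimal)
80 ÷ 8 = 10
10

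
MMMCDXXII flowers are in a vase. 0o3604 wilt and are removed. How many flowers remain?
Convert MMMCDXXII (Roman numeral) → 1000 + 1000 + 1000 + 400 + 10 + 10 + 1 + 1 = 3422 (decimal)
Convert 0o3604 (octal) → 3×512 + 6×64 + 4 = 1924 (decimal)
Compute 3422 - 1924 = 1498
1498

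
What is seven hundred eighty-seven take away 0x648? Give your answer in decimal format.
Convert seven hundred eighty-seven (English words) → 7×100 + 87 = 787 (decimal)
Convert 0x648 (hexadecimal) → 6×256 + 4×16 + 8 = 1608 (decimal)
Compute 787 - 1608 = -821
-821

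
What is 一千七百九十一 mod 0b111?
Convert 一千七百九十一 (Chinese numeral) → 1×1000 + 7×100 + 9×10 + 1 = 1791 (decimal)
Convert 0b111 (binary) → 4 + 2 + 1 = 7 (decimal)
Compute 1791 mod 7 = 6
6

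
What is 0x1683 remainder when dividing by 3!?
Convert 0x1683 (hexadecimal) → 1×4096 + 6×256 + 8×16 + 3 = 5763 (decimal)
Convert 3! (factorial) → 6 (decimal)
Compute 5763 mod 6 = 3
3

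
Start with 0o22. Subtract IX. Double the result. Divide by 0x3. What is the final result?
Convert 0o22 (octal) → 2×8 + 2 = 18 (decimal)
Start: 18
Convert IX (Roman numeral) → 9 (decimal)
18 - 9 = 9
9 × 2 = 18
Convert 0x3 (hexadecimal) → 3 (decimal)
18 ÷ 3 = 6
6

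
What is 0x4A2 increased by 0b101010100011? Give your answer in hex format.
Convert 0x4A2 (hexadecimal) → 4×256 + 10×16 + 2 = 1186 (decimal)
Convert 0b101010100011 (binary) → 2048 + 512 + 128 + 32 + 2 + 1 = 2723 (decimal)
Compute 1186 + 2723 = 3909
Convert 3909 (decimal) → 3909 = 15×256 + 4×16 + 5 → 0xF45 (hexadecimal)
0xF45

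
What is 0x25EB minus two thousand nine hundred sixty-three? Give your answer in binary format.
Convert 0x25EB (hexadecimal) → 2×4096 + 5×256 + 14×16 + 11 = 9707 (decimal)
Convert two thousand nine hundred sixty-three (English words) → 2×1000 + 9×100 + 63 = 2963 (decimal)
Compute 9707 - 2963 = 6744
Convert 6744 (decimal) → 6744 = 4096 + 2048 + 512 + 64 + 16 + 8 → 0b1101001011000 (binary)
0b1101001011000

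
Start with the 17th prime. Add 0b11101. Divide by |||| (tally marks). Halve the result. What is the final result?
Convert the 17th prime (prime index) → 59 (decimal)
Start: 59
Convert 0b11101 (binary) → 16 + 8 + 4 + 1 = 29 (decimal)
59 + 29 = 88
Convert |||| (tally marks) → 4 (decimal)
88 ÷ 4 = 22
22 ÷ 2 = 11
11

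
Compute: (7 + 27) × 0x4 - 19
Convert 0x4 (hexadecimal) → 4 (decimal)
Expression in decimal: (7 + 27) × 4 - 19
Parentheses first: 7 + 27 = 34
Multiply: 34 × 4 = 136
Subtract: 136 - 19 = 117
117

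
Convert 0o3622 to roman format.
Convert 0o3622 (octal) → 3×512 + 6×64 + 2×8 + 2 = 1938 (decimal)
Convert 1938 (decimal) → 1938 = 1000 + 900 + 10 + 10 + 10 + 5 + 1 + 1 + 1 → MCMXXXVIII (Roman numeral)
MCMXXXVIII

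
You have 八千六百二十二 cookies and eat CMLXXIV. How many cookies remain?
Convert 八千六百二十二 (Chinese numeral) → 8×1000 + 6×100 + 2×10 + 2 = 8622 (decimal)
Convert CMLXXIV (Roman numeral) → 900 + 50 + 10 + 10 + 4 = 974 (decimal)
Compute 8622 - 974 = 7648
7648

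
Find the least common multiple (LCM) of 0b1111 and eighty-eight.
Convert 0b1111 (binary) → 8 + 4 + 2 + 1 = 15 (decimal)
Convert eighty-eight (English words) → 88 (decimal)
Compute lcm(15, 88) = 1320
1320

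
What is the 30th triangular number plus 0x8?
The 30th triangular number = 30×31/2 = 465
Convert 0x8 (hexadecimal) → 8 (decimal)
Compute 465 + 8 = 473
473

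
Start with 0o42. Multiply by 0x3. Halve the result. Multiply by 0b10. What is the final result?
Convert 0o42 (octal) → 4×8 + 2 = 34 (decimal)
Start: 34
Convert 0x3 (hexadecimal) → 3 (decimal)
34 × 3 = 102
102 ÷ 2 = 51
Convert 0b10 (binary) → 2 (decimal)
51 × 2 = 102
102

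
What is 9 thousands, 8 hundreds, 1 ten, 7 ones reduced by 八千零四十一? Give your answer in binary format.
Convert 9 thousands, 8 hundreds, 1 ten, 7 ones (place-value notation) → 9×1000 + 8×100 + 1×10 + 7 = 9817 (decimal)
Convert 八千零四十一 (Chinese numeral) → 8×1000 + 4×10 + 1 = 8041 (decimal)
Compute 9817 - 8041 = 1776
Convert 1776 (decimal) → 1776 = 1024 + 512 + 128 + 64 + 32 + 16 → 0b11011110000 (binary)
0b11011110000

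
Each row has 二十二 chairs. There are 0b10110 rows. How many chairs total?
Convert 二十二 (Chinese numeral) → 2×10 + 2 = 22 (decimal)
Convert 0b10110 (binary) → 16 + 4 + 2 = 22 (decimal)
Compute 22 × 22 = 484
484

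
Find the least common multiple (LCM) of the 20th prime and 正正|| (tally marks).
Convert the 20th prime (prime index) → 71 (decimal)
Convert 正正|| (tally marks) → 5 + 5 + 2 = 12 (decimal)
Compute lcm(71, 12) = 852
852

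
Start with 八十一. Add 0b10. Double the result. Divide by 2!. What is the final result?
Convert 八十一 (Chinese numeral) → 8×10 + 1 = 81 (decimal)
Start: 81
Convert 0b10 (binary) → 2 (decimal)
81 + 2 = 83
83 × 2 = 166
Convert 2! (factorial) → 2 (decimal)
166 ÷ 2 = 83
83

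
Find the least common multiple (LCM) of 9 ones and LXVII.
Convert 9 ones (place-value notation) → 9 (decimal)
Convert LXVII (Roman numeral) → 50 + 10 + 5 + 1 + 1 = 67 (decimal)
Compute lcm(9, 67) = 603
603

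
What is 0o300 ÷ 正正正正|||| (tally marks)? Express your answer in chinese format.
Convert 0o300 (octal) → 3×64 = 192 (decimal)
Convert 正正正正|||| (tally marks) → 5 + 5 + 5 + 5 + 4 = 24 (decimal)
Compute 192 ÷ 24 = 8
Convert 8 (decimal) → 八 (Chinese numeral)
八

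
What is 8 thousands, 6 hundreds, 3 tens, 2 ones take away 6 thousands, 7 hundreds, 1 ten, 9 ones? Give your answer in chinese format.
Convert 8 thousands, 6 hundreds, 3 tens, 2 ones (place-value notation) → 8×1000 + 6×100 + 3×10 + 2 = 8632 (decimal)
Convert 6 thousands, 7 hundreds, 1 ten, 9 ones (place-value notation) → 6×1000 + 7×100 + 1×10 + 9 = 6719 (decimal)
Compute 8632 - 6719 = 1913
Convert 1913 (decimal) → 1913 = 1×1000 + 9×100 + 1×10 + 3 → 一千九百一十三 (Chinese numeral)
一千九百一十三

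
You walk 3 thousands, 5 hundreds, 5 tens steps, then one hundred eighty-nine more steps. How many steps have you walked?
Convert 3 thousands, 5 hundreds, 5 tens (place-value notation) → 3×1000 + 5×100 + 5×10 = 3550 (decimal)
Convert one hundred eighty-nine (English words) → 1×100 + 89 = 189 (decimal)
Compute 3550 + 189 = 3739
3739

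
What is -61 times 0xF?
Convert 0xF (hexadecimal) → 15 (decimal)
Compute -61 × 15 = -915
-915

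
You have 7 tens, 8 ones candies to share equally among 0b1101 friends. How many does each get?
Convert 7 tens, 8 ones (place-value notation) → 7×10 + 8 = 78 (decimal)
Convert 0b1101 (binary) → 8 + 4 + 1 = 13 (decimal)
Compute 78 ÷ 13 = 6
6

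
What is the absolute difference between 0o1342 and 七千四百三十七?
Convert 0o1342 (octal) → 1×512 + 3×64 + 4×8 + 2 = 738 (decimal)
Convert 七千四百三十七 (Chinese numeral) → 7×1000 + 4×100 + 3×10 + 7 = 7437 (decimal)
Compute |738 - 7437| = 6699
6699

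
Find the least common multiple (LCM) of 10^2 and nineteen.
Convert 10^2 (power) → 100 (decimal)
Convert nineteen (English words) → 19 (decimal)
Compute lcm(100, 19) = 1900
1900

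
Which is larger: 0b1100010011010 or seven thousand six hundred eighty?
Convert 0b1100010011010 (binary) → 4096 + 2048 + 128 + 16 + 8 + 2 = 6298 (decimal)
Convert seven thousand six hundred eighty (English words) → 7×1000 + 6×100 + 80 = 7680 (decimal)
Compare 6298 vs 7680: larger = 7680
7680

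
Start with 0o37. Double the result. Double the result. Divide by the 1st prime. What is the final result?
Convert 0o37 (octal) → 3×8 + 7 = 31 (decimal)
Start: 31
31 × 2 = 62
62 × 2 = 124
Convert the 1st prime (prime index) → 2 (decimal)
124 ÷ 2 = 62
62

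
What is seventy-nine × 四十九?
Convert seventy-nine (English words) → 79 (decimal)
Convert 四十九 (Chinese numeral) → 4×10 + 9 = 49 (decimal)
Compute 79 × 49 = 3871
3871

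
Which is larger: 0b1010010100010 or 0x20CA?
Convert 0b1010010100010 (binary) → 4096 + 1024 + 128 + 32 + 2 = 5282 (decimal)
Convert 0x20CA (hexadecimal) → 2×4096 + 12×16 + 10 = 8394 (decimal)
Compare 5282 vs 8394: larger = 8394
8394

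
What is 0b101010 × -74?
Convert 0b101010 (binary) → 32 + 8 + 2 = 42 (decimal)
Compute 42 × -74 = -3108
-3108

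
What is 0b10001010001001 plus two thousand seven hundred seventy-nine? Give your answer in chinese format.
Convert 0b10001010001001 (binary) → 8192 + 512 + 128 + 8 + 1 = 8841 (decimal)
Convert two thousand seven hundred seventy-nine (English words) → 2×1000 + 7×100 + 79 = 2779 (decimal)
Compute 8841 + 2779 = 11620
Convert 11620 (decimal) → 11620 = 1×10000 + 1×1000 + 6×100 + 2×10 → 一万一千六百二十 (Chinese numeral)
一万一千六百二十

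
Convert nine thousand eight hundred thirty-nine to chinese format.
Convert nine thousand eight hundred thirty-nine (English words) → 9×1000 + 8×100 + 39 = 9839 (decimal)
Convert 9839 (decimal) → 9839 = 9×1000 + 8×100 + 3×10 + 9 → 九千八百三十九 (Chinese numeral)
九千八百三十九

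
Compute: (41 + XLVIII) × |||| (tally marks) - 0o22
Convert XLVIII (Roman numeral) → 40 + 5 + 1 + 1 + 1 = 48 (decimal)
Convert |||| (tally marks) → 4 (decimal)
Convert 0o22 (octal) → 2×8 + 2 = 18 (decimal)
Expression in decimal: (41 + 48) × 4 - 18
Parentheses first: 41 + 48 = 89
Multiply: 89 × 4 = 356
Subtract: 356 - 18 = 338
338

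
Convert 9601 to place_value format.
Convert 9601 (decimal) → 9601 = 9×1000 + 6×100 + 1 → 9 thousands, 6 hundreds, 1 one (place-value notation)
9 thousands, 6 hundreds, 1 one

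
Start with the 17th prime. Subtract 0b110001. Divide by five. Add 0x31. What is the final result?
Convert the 17th prime (prime index) → 59 (decimal)
Start: 59
Convert 0b110001 (binary) → 32 + 16 + 1 = 49 (decimal)
59 - 49 = 10
Convert five (English words) → 5 (decimal)
10 ÷ 5 = 2
Convert 0x31 (hexadecimal) → 3×16 + 1 = 49 (decimal)
2 + 49 = 51
51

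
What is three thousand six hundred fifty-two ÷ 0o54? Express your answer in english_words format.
Convert three thousand six hundred fifty-two (English words) → 3×1000 + 6×100 + 52 = 3652 (decimal)
Convert 0o54 (octal) → 5×8 + 4 = 44 (decimal)
Compute 3652 ÷ 44 = 83
Convert 83 (decimal) → eighty-three (English words)
eighty-three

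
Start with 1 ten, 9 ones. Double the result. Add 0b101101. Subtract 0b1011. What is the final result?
Convert 1 ten, 9 ones (place-value notation) → 1×10 + 9 = 19 (decimal)
Start: 19
19 × 2 = 38
Convert 0b101101 (binary) → 32 + 8 + 4 + 1 = 45 (decimal)
38 + 45 = 83
Convert 0b1011 (binary) → 8 + 2 + 1 = 11 (decimal)
83 - 11 = 72
72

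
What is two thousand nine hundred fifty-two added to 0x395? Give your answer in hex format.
Convert two thousand nine hundred fifty-two (English words) → 2×1000 + 9×100 + 52 = 2952 (decimal)
Convert 0x395 (hexadecimal) → 3×256 + 9×16 + 5 = 917 (decimal)
Compute 2952 + 917 = 3869
Convert 3869 (decimal) → 3869 = 15×256 + 1×16 + 13 → 0xF1D (hexadecimal)
0xF1D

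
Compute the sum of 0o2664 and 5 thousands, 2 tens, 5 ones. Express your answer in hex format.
Convert 0o2664 (octal) → 2×512 + 6×64 + 6×8 + 4 = 1460 (decimal)
Convert 5 thousands, 2 tens, 5 ones (place-value notation) → 5×1000 + 2×10 + 5 = 5025 (decimal)
Compute 1460 + 5025 = 6485
Convert 6485 (decimal) → 6485 = 1×4096 + 9×256 + 5×16 + 5 → 0x1955 (hexadecimal)
0x1955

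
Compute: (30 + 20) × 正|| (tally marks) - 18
Convert 正|| (tally marks) → 5 + 2 = 7 (decimal)
Expression in decimal: (30 + 20) × 7 - 18
Parentheses first: 30 + 20 = 50
Multiply: 50 × 7 = 350
Subtract: 350 - 18 = 332
332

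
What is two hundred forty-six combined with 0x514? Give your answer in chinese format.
Convert two hundred forty-six (English words) → 2×100 + 46 = 246 (decimal)
Convert 0x514 (hexadecimal) → 5×256 + 1×16 + 4 = 1300 (decimal)
Compute 246 + 1300 = 1546
Convert 1546 (decimal) → 1546 = 1×1000 + 5×100 + 4×10 + 6 → 一千五百四十六 (Chinese numeral)
一千五百四十六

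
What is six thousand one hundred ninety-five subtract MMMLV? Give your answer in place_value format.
Convert six thousand one hundred ninety-five (English words) → 6×1000 + 1×100 + 95 = 6195 (decimal)
Convert MMMLV (Roman numeral) → 1000 + 1000 + 1000 + 50 + 5 = 3055 (decimal)
Compute 6195 - 3055 = 3140
Convert 3140 (decimal) → 3140 = 3×1000 + 1×100 + 4×10 → 3 thousands, 1 hundred, 4 tens (place-value notation)
3 thousands, 1 hundred, 4 tens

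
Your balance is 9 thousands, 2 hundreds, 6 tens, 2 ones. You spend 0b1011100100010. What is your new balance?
Convert 9 thousands, 2 hundreds, 6 tens, 2 ones (place-value notation) → 9×1000 + 2×100 + 6×10 + 2 = 9262 (decimal)
Convert 0b1011100100010 (binary) → 4096 + 1024 + 512 + 256 + 32 + 2 = 5922 (decimal)
Compute 9262 - 5922 = 3340
3340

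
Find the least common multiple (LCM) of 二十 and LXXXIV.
Convert 二十 (Chinese numeral) → 2×10 = 20 (decimal)
Convert LXXXIV (Roman numeral) → 50 + 10 + 10 + 10 + 4 = 84 (decimal)
Compute lcm(20, 84) = 420
420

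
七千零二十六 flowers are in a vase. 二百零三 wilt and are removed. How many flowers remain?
Convert 七千零二十六 (Chinese numeral) → 7×1000 + 2×10 + 6 = 7026 (decimal)
Convert 二百零三 (Chinese numeral) → 2×100 + 3 = 203 (decimal)
Compute 7026 - 203 = 6823
6823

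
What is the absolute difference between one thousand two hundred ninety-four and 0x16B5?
Convert one thousand two hundred ninety-four (English words) → 1×1000 + 2×100 + 94 = 1294 (decimal)
Convert 0x16B5 (hexadecimal) → 1×4096 + 6×256 + 11×16 + 5 = 5813 (decimal)
Compute |1294 - 5813| = 4519
4519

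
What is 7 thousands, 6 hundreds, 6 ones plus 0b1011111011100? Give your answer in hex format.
Convert 7 thousands, 6 hundreds, 6 ones (place-value notation) → 7×1000 + 6×100 + 6 = 7606 (decimal)
Convert 0b1011111011100 (binary) → 4096 + 1024 + 512 + 256 + 128 + 64 + 16 + 8 + 4 = 6108 (decimal)
Compute 7606 + 6108 = 13714
Convert 13714 (decimal) → 13714 = 3×4096 + 5×256 + 9×16 + 2 → 0x3592 (hexadecimal)
0x3592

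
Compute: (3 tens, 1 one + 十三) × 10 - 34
Convert 3 tens, 1 one (place-value notation) → 3×10 + 1 = 31 (decimal)
Convert 十三 (Chinese numeral) → 1×10 + 3 = 13 (decimal)
Expression in decimal: (31 + 13) × 10 - 34
Parentheses first: 31 + 13 = 44
Multiply: 44 × 10 = 440
Subtract: 440 - 34 = 406
406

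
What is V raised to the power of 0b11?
Convert V (Roman numeral) → 5 (decimal)
Convert 0b11 (binary) → 2 + 1 = 3 (decimal)
Compute 5 ^ 3 = 125
125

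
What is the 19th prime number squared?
The 19th prime number = 67
Compute 67² = 67 × 67 = 4489
4489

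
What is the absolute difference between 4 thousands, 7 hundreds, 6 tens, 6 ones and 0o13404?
Convert 4 thousands, 7 hundreds, 6 tens, 6 ones (place-value notation) → 4×1000 + 7×100 + 6×10 + 6 = 4766 (decimal)
Convert 0o13404 (octal) → 1×4096 + 3×512 + 4×64 + 4 = 5892 (decimal)
Compute |4766 - 5892| = 1126
1126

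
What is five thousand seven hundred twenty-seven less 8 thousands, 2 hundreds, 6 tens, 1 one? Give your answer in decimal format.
Convert five thousand seven hundred twenty-seven (English words) → 5×1000 + 7×100 + 27 = 5727 (decimal)
Convert 8 thousands, 2 hundreds, 6 tens, 1 one (place-value notation) → 8×1000 + 2×100 + 6×10 + 1 = 8261 (decimal)
Compute 5727 - 8261 = -2534
-2534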